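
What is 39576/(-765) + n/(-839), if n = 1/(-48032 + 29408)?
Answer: -4041805307/78127680 ≈ -51.733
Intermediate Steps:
n = -1/18624 (n = 1/(-18624) = -1/18624 ≈ -5.3694e-5)
39576/(-765) + n/(-839) = 39576/(-765) - 1/18624/(-839) = 39576*(-1/765) - 1/18624*(-1/839) = -776/15 + 1/15625536 = -4041805307/78127680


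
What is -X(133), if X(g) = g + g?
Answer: -266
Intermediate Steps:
X(g) = 2*g
-X(133) = -2*133 = -1*266 = -266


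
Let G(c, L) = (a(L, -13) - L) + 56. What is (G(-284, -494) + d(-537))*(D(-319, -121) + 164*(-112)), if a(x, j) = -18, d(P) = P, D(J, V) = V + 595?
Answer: 89470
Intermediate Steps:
D(J, V) = 595 + V
G(c, L) = 38 - L (G(c, L) = (-18 - L) + 56 = 38 - L)
(G(-284, -494) + d(-537))*(D(-319, -121) + 164*(-112)) = ((38 - 1*(-494)) - 537)*((595 - 121) + 164*(-112)) = ((38 + 494) - 537)*(474 - 18368) = (532 - 537)*(-17894) = -5*(-17894) = 89470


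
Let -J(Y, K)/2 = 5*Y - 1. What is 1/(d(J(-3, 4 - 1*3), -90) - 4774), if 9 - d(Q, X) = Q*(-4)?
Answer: -1/4637 ≈ -0.00021566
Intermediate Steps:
J(Y, K) = 2 - 10*Y (J(Y, K) = -2*(5*Y - 1) = -2*(-1 + 5*Y) = 2 - 10*Y)
d(Q, X) = 9 + 4*Q (d(Q, X) = 9 - Q*(-4) = 9 - (-4)*Q = 9 + 4*Q)
1/(d(J(-3, 4 - 1*3), -90) - 4774) = 1/((9 + 4*(2 - 10*(-3))) - 4774) = 1/((9 + 4*(2 + 30)) - 4774) = 1/((9 + 4*32) - 4774) = 1/((9 + 128) - 4774) = 1/(137 - 4774) = 1/(-4637) = -1/4637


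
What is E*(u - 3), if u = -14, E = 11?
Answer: -187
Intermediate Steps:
E*(u - 3) = 11*(-14 - 3) = 11*(-17) = -187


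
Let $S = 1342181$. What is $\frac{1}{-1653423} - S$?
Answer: $- \frac{2219192935564}{1653423} \approx -1.3422 \cdot 10^{6}$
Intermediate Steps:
$\frac{1}{-1653423} - S = \frac{1}{-1653423} - 1342181 = - \frac{1}{1653423} - 1342181 = - \frac{2219192935564}{1653423}$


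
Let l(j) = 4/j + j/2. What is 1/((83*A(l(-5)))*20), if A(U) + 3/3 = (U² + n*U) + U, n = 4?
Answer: -5/54863 ≈ -9.1136e-5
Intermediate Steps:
l(j) = j/2 + 4/j (l(j) = 4/j + j*(½) = 4/j + j/2 = j/2 + 4/j)
A(U) = -1 + U² + 5*U (A(U) = -1 + ((U² + 4*U) + U) = -1 + (U² + 5*U) = -1 + U² + 5*U)
1/((83*A(l(-5)))*20) = 1/((83*(-1 + ((½)*(-5) + 4/(-5))² + 5*((½)*(-5) + 4/(-5))))*20) = 1/((83*(-1 + (-5/2 + 4*(-⅕))² + 5*(-5/2 + 4*(-⅕))))*20) = 1/((83*(-1 + (-5/2 - ⅘)² + 5*(-5/2 - ⅘)))*20) = 1/((83*(-1 + (-33/10)² + 5*(-33/10)))*20) = 1/((83*(-1 + 1089/100 - 33/2))*20) = 1/((83*(-661/100))*20) = 1/(-54863/100*20) = 1/(-54863/5) = -5/54863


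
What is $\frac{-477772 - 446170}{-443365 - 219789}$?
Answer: $\frac{461971}{331577} \approx 1.3933$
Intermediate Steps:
$\frac{-477772 - 446170}{-443365 - 219789} = - \frac{923942}{-663154} = \left(-923942\right) \left(- \frac{1}{663154}\right) = \frac{461971}{331577}$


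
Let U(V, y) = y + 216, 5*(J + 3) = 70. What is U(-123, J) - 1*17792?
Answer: -17565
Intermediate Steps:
J = 11 (J = -3 + (⅕)*70 = -3 + 14 = 11)
U(V, y) = 216 + y
U(-123, J) - 1*17792 = (216 + 11) - 1*17792 = 227 - 17792 = -17565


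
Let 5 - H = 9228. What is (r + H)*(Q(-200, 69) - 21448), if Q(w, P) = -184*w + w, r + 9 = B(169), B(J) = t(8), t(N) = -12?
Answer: -140065088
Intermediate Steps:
H = -9223 (H = 5 - 1*9228 = 5 - 9228 = -9223)
B(J) = -12
r = -21 (r = -9 - 12 = -21)
Q(w, P) = -183*w
(r + H)*(Q(-200, 69) - 21448) = (-21 - 9223)*(-183*(-200) - 21448) = -9244*(36600 - 21448) = -9244*15152 = -140065088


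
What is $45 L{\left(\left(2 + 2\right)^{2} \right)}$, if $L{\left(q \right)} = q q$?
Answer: $11520$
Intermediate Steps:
$L{\left(q \right)} = q^{2}$
$45 L{\left(\left(2 + 2\right)^{2} \right)} = 45 \left(\left(2 + 2\right)^{2}\right)^{2} = 45 \left(4^{2}\right)^{2} = 45 \cdot 16^{2} = 45 \cdot 256 = 11520$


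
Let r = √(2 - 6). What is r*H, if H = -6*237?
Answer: -2844*I ≈ -2844.0*I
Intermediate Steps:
r = 2*I (r = √(-4) = 2*I ≈ 2.0*I)
H = -1422
r*H = (2*I)*(-1422) = -2844*I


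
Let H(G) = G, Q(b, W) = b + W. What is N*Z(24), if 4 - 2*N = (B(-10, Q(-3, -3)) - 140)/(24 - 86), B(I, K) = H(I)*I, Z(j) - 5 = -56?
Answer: -2652/31 ≈ -85.548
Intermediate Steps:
Z(j) = -51 (Z(j) = 5 - 56 = -51)
Q(b, W) = W + b
B(I, K) = I² (B(I, K) = I*I = I²)
N = 52/31 (N = 2 - ((-10)² - 140)/(2*(24 - 86)) = 2 - (100 - 140)/(2*(-62)) = 2 - (-20)*(-1)/62 = 2 - ½*20/31 = 2 - 10/31 = 52/31 ≈ 1.6774)
N*Z(24) = (52/31)*(-51) = -2652/31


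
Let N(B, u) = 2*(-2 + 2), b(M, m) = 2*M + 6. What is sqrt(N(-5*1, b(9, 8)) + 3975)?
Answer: 5*sqrt(159) ≈ 63.048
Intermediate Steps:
b(M, m) = 6 + 2*M
N(B, u) = 0 (N(B, u) = 2*0 = 0)
sqrt(N(-5*1, b(9, 8)) + 3975) = sqrt(0 + 3975) = sqrt(3975) = 5*sqrt(159)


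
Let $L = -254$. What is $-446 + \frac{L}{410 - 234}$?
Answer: $- \frac{39375}{88} \approx -447.44$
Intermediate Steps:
$-446 + \frac{L}{410 - 234} = -446 - \frac{254}{410 - 234} = -446 - \frac{254}{176} = -446 - \frac{127}{88} = - \frac{39375}{88}$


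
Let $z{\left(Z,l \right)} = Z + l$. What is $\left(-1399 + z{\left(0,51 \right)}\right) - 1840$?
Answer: $-3188$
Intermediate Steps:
$\left(-1399 + z{\left(0,51 \right)}\right) - 1840 = \left(-1399 + \left(0 + 51\right)\right) - 1840 = \left(-1399 + 51\right) - 1840 = -1348 - 1840 = -3188$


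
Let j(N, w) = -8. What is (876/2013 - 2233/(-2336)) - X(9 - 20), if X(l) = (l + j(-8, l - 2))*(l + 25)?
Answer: 419123751/1567456 ≈ 267.39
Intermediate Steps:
X(l) = (-8 + l)*(25 + l) (X(l) = (l - 8)*(l + 25) = (-8 + l)*(25 + l))
(876/2013 - 2233/(-2336)) - X(9 - 20) = (876/2013 - 2233/(-2336)) - (-200 + (9 - 20)**2 + 17*(9 - 20)) = (876*(1/2013) - 2233*(-1/2336)) - (-200 + (-11)**2 + 17*(-11)) = (292/671 + 2233/2336) - (-200 + 121 - 187) = 2180455/1567456 - 1*(-266) = 2180455/1567456 + 266 = 419123751/1567456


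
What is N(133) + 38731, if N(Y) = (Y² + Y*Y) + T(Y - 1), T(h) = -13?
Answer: 74096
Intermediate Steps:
N(Y) = -13 + 2*Y² (N(Y) = (Y² + Y*Y) - 13 = (Y² + Y²) - 13 = 2*Y² - 13 = -13 + 2*Y²)
N(133) + 38731 = (-13 + 2*133²) + 38731 = (-13 + 2*17689) + 38731 = (-13 + 35378) + 38731 = 35365 + 38731 = 74096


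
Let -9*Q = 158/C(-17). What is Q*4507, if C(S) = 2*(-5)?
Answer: 356053/45 ≈ 7912.3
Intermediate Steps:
C(S) = -10
Q = 79/45 (Q = -158/(9*(-10)) = -158*(-1)/(9*10) = -⅑*(-79/5) = 79/45 ≈ 1.7556)
Q*4507 = (79/45)*4507 = 356053/45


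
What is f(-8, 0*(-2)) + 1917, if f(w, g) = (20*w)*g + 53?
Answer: 1970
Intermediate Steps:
f(w, g) = 53 + 20*g*w (f(w, g) = 20*g*w + 53 = 53 + 20*g*w)
f(-8, 0*(-2)) + 1917 = (53 + 20*(0*(-2))*(-8)) + 1917 = (53 + 20*0*(-8)) + 1917 = (53 + 0) + 1917 = 53 + 1917 = 1970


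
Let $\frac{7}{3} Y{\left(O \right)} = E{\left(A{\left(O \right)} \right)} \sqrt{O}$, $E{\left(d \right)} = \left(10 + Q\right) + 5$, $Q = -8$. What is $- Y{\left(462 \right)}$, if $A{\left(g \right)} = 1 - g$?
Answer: $- 3 \sqrt{462} \approx -64.483$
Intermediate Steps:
$E{\left(d \right)} = 7$ ($E{\left(d \right)} = \left(10 - 8\right) + 5 = 2 + 5 = 7$)
$Y{\left(O \right)} = 3 \sqrt{O}$ ($Y{\left(O \right)} = \frac{3 \cdot 7 \sqrt{O}}{7} = 3 \sqrt{O}$)
$- Y{\left(462 \right)} = - 3 \sqrt{462}$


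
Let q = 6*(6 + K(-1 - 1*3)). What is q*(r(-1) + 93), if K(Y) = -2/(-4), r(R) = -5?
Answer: 3432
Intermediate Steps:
K(Y) = ½ (K(Y) = -2*(-¼) = ½)
q = 39 (q = 6*(6 + ½) = 6*(13/2) = 39)
q*(r(-1) + 93) = 39*(-5 + 93) = 39*88 = 3432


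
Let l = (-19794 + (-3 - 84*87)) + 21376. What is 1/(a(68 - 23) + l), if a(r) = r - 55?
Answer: -1/5739 ≈ -0.00017425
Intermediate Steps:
a(r) = -55 + r
l = -5729 (l = (-19794 + (-3 - 7308)) + 21376 = (-19794 - 7311) + 21376 = -27105 + 21376 = -5729)
1/(a(68 - 23) + l) = 1/((-55 + (68 - 23)) - 5729) = 1/((-55 + 45) - 5729) = 1/(-10 - 5729) = 1/(-5739) = -1/5739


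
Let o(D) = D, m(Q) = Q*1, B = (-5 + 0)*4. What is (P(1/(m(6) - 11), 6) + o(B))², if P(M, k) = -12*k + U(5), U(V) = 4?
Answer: 7744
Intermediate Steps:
B = -20 (B = -5*4 = -20)
m(Q) = Q
P(M, k) = 4 - 12*k (P(M, k) = -12*k + 4 = 4 - 12*k)
(P(1/(m(6) - 11), 6) + o(B))² = ((4 - 12*6) - 20)² = ((4 - 72) - 20)² = (-68 - 20)² = (-88)² = 7744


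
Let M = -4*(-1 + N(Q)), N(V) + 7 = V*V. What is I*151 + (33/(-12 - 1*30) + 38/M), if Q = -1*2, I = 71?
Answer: 600465/56 ≈ 10723.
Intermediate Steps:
Q = -2
N(V) = -7 + V**2 (N(V) = -7 + V*V = -7 + V**2)
M = 16 (M = -4*(-1 + (-7 + (-2)**2)) = -4*(-1 + (-7 + 4)) = -4*(-1 - 3) = -4*(-4) = 16)
I*151 + (33/(-12 - 1*30) + 38/M) = 71*151 + (33/(-12 - 1*30) + 38/16) = 10721 + (33/(-12 - 30) + 38*(1/16)) = 10721 + (33/(-42) + 19/8) = 10721 + (33*(-1/42) + 19/8) = 10721 + (-11/14 + 19/8) = 10721 + 89/56 = 600465/56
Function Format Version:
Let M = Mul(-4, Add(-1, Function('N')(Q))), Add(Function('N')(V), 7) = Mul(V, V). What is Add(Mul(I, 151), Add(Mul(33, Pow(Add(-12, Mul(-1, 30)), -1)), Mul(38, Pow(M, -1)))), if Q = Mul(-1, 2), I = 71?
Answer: Rational(600465, 56) ≈ 10723.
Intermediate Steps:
Q = -2
Function('N')(V) = Add(-7, Pow(V, 2)) (Function('N')(V) = Add(-7, Mul(V, V)) = Add(-7, Pow(V, 2)))
M = 16 (M = Mul(-4, Add(-1, Add(-7, Pow(-2, 2)))) = Mul(-4, Add(-1, Add(-7, 4))) = Mul(-4, Add(-1, -3)) = Mul(-4, -4) = 16)
Add(Mul(I, 151), Add(Mul(33, Pow(Add(-12, Mul(-1, 30)), -1)), Mul(38, Pow(M, -1)))) = Add(Mul(71, 151), Add(Mul(33, Pow(Add(-12, Mul(-1, 30)), -1)), Mul(38, Pow(16, -1)))) = Add(10721, Add(Mul(33, Pow(Add(-12, -30), -1)), Mul(38, Rational(1, 16)))) = Add(10721, Add(Mul(33, Pow(-42, -1)), Rational(19, 8))) = Add(10721, Add(Mul(33, Rational(-1, 42)), Rational(19, 8))) = Add(10721, Add(Rational(-11, 14), Rational(19, 8))) = Add(10721, Rational(89, 56)) = Rational(600465, 56)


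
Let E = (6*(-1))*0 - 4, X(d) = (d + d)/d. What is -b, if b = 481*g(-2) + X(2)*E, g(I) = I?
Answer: 970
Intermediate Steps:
X(d) = 2 (X(d) = (2*d)/d = 2)
E = -4 (E = -6*0 - 4 = 0 - 4 = -4)
b = -970 (b = 481*(-2) + 2*(-4) = -962 - 8 = -970)
-b = -1*(-970) = 970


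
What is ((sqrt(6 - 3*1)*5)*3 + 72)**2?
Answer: 5859 + 2160*sqrt(3) ≈ 9600.2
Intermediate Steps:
((sqrt(6 - 3*1)*5)*3 + 72)**2 = ((sqrt(6 - 3)*5)*3 + 72)**2 = ((sqrt(3)*5)*3 + 72)**2 = ((5*sqrt(3))*3 + 72)**2 = (15*sqrt(3) + 72)**2 = (72 + 15*sqrt(3))**2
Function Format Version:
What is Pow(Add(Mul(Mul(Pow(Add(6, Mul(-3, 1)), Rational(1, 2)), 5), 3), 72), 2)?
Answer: Add(5859, Mul(2160, Pow(3, Rational(1, 2)))) ≈ 9600.2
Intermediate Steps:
Pow(Add(Mul(Mul(Pow(Add(6, Mul(-3, 1)), Rational(1, 2)), 5), 3), 72), 2) = Pow(Add(Mul(Mul(Pow(Add(6, -3), Rational(1, 2)), 5), 3), 72), 2) = Pow(Add(Mul(Mul(Pow(3, Rational(1, 2)), 5), 3), 72), 2) = Pow(Add(Mul(Mul(5, Pow(3, Rational(1, 2))), 3), 72), 2) = Pow(Add(Mul(15, Pow(3, Rational(1, 2))), 72), 2) = Pow(Add(72, Mul(15, Pow(3, Rational(1, 2)))), 2)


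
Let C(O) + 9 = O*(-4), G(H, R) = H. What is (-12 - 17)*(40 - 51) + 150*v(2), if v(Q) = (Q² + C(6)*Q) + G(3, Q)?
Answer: -8531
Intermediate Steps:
C(O) = -9 - 4*O (C(O) = -9 + O*(-4) = -9 - 4*O)
v(Q) = 3 + Q² - 33*Q (v(Q) = (Q² + (-9 - 4*6)*Q) + 3 = (Q² + (-9 - 24)*Q) + 3 = (Q² - 33*Q) + 3 = 3 + Q² - 33*Q)
(-12 - 17)*(40 - 51) + 150*v(2) = (-12 - 17)*(40 - 51) + 150*(3 + 2² - 33*2) = -29*(-11) + 150*(3 + 4 - 66) = 319 + 150*(-59) = 319 - 8850 = -8531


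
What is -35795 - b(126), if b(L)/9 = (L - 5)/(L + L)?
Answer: -1002381/28 ≈ -35799.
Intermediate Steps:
b(L) = 9*(-5 + L)/(2*L) (b(L) = 9*((L - 5)/(L + L)) = 9*((-5 + L)/((2*L))) = 9*((-5 + L)*(1/(2*L))) = 9*((-5 + L)/(2*L)) = 9*(-5 + L)/(2*L))
-35795 - b(126) = -35795 - 9*(-5 + 126)/(2*126) = -35795 - 9*121/(2*126) = -35795 - 1*121/28 = -35795 - 121/28 = -1002381/28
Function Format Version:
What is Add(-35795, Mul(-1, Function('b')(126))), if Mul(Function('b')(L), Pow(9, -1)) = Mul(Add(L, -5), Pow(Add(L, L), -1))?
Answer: Rational(-1002381, 28) ≈ -35799.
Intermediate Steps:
Function('b')(L) = Mul(Rational(9, 2), Pow(L, -1), Add(-5, L)) (Function('b')(L) = Mul(9, Mul(Add(L, -5), Pow(Add(L, L), -1))) = Mul(9, Mul(Add(-5, L), Pow(Mul(2, L), -1))) = Mul(9, Mul(Add(-5, L), Mul(Rational(1, 2), Pow(L, -1)))) = Mul(9, Mul(Rational(1, 2), Pow(L, -1), Add(-5, L))) = Mul(Rational(9, 2), Pow(L, -1), Add(-5, L)))
Add(-35795, Mul(-1, Function('b')(126))) = Add(-35795, Mul(-1, Mul(Rational(9, 2), Pow(126, -1), Add(-5, 126)))) = Add(-35795, Mul(-1, Mul(Rational(9, 2), Rational(1, 126), 121))) = Add(-35795, Mul(-1, Rational(121, 28))) = Add(-35795, Rational(-121, 28)) = Rational(-1002381, 28)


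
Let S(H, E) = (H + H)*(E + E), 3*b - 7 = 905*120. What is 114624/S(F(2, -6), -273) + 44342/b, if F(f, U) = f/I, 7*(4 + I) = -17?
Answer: 23426554002/69182659 ≈ 338.62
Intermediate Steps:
I = -45/7 (I = -4 + (1/7)*(-17) = -4 - 17/7 = -45/7 ≈ -6.4286)
b = 108607/3 (b = 7/3 + (905*120)/3 = 7/3 + (1/3)*108600 = 7/3 + 36200 = 108607/3 ≈ 36202.)
F(f, U) = -7*f/45 (F(f, U) = f/(-45/7) = f*(-7/45) = -7*f/45)
S(H, E) = 4*E*H (S(H, E) = (2*H)*(2*E) = 4*E*H)
114624/S(F(2, -6), -273) + 44342/b = 114624/((4*(-273)*(-7/45*2))) + 44342/(108607/3) = 114624/((4*(-273)*(-14/45))) + 44342*(3/108607) = 114624/(5096/15) + 133026/108607 = 114624*(15/5096) + 133026/108607 = 214920/637 + 133026/108607 = 23426554002/69182659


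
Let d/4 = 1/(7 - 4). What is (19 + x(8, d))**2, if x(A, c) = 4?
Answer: 529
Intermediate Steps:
d = 4/3 (d = 4/(7 - 4) = 4/3 ≈ 1.3333)
(19 + x(8, d))**2 = (19 + 4)**2 = 23**2 = 529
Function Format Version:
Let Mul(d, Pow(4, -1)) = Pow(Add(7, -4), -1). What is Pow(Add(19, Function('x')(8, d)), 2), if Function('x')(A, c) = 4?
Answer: 529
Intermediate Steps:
d = Rational(4, 3) (d = Mul(4, Pow(Add(7, -4), -1)) = Mul(4, Pow(3, -1)) = Mul(4, Rational(1, 3)) = Rational(4, 3) ≈ 1.3333)
Pow(Add(19, Function('x')(8, d)), 2) = Pow(Add(19, 4), 2) = Pow(23, 2) = 529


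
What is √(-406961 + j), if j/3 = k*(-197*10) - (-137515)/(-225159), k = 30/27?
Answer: 2*I*√5241132343040649/225159 ≈ 643.06*I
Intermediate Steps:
k = 10/9 (k = 30*(1/27) = 10/9 ≈ 1.1111)
j = -1478956645/225159 (j = 3*(10*(-197*10)/9 - (-137515)/(-225159)) = 3*((10/9)*(-1970) - (-137515)*(-1)/225159) = 3*(-19700/9 - 1*137515/225159) = 3*(-19700/9 - 137515/225159) = 3*(-1478956645/675477) = -1478956645/225159 ≈ -6568.5)
√(-406961 + j) = √(-406961 - 1478956645/225159) = √(-93109888444/225159) = 2*I*√5241132343040649/225159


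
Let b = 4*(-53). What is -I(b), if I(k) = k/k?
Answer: -1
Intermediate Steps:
b = -212
I(k) = 1
-I(b) = -1*1 = -1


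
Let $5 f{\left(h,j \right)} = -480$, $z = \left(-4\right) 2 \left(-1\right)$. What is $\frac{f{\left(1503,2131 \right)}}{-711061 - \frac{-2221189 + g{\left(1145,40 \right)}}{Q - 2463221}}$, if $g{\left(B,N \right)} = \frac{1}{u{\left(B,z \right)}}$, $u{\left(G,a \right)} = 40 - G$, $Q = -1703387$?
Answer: $\frac{73665629440}{545633285477681} \approx 0.00013501$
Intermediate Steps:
$z = 8$ ($z = \left(-8\right) \left(-1\right) = 8$)
$f{\left(h,j \right)} = -96$ ($f{\left(h,j \right)} = \frac{1}{5} \left(-480\right) = -96$)
$g{\left(B,N \right)} = \frac{1}{40 - B}$
$\frac{f{\left(1503,2131 \right)}}{-711061 - \frac{-2221189 + g{\left(1145,40 \right)}}{Q - 2463221}} = - \frac{96}{-711061 - \frac{-2221189 - \frac{1}{-40 + 1145}}{-1703387 - 2463221}} = - \frac{96}{-711061 - \frac{-2221189 - \frac{1}{1105}}{-4166608}} = - \frac{96}{-711061 - \left(-2221189 - \frac{1}{1105}\right) \left(- \frac{1}{4166608}\right)} = - \frac{96}{-711061 - \left(- \frac{2454413846}{1105}\right) \left(- \frac{1}{4166608}\right)} = - \frac{96}{-711061 - \frac{1227206923}{2302050920}} = - \frac{96}{- \frac{1636899856433043}{2302050920}} = \left(-96\right) \left(- \frac{2302050920}{1636899856433043}\right) = \frac{73665629440}{545633285477681}$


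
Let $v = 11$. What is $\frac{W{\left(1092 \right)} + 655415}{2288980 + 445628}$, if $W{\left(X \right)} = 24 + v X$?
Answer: $\frac{667451}{2734608} \approx 0.24408$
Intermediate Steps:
$W{\left(X \right)} = 24 + 11 X$
$\frac{W{\left(1092 \right)} + 655415}{2288980 + 445628} = \frac{\left(24 + 11 \cdot 1092\right) + 655415}{2288980 + 445628} = \frac{\left(24 + 12012\right) + 655415}{2734608} = \left(12036 + 655415\right) \frac{1}{2734608} = 667451 \cdot \frac{1}{2734608} = \frac{667451}{2734608}$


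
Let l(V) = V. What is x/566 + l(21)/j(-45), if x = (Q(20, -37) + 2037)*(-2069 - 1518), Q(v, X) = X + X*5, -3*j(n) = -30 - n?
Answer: -32563911/2830 ≈ -11507.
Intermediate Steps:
j(n) = 10 + n/3 (j(n) = -(-30 - n)/3 = 10 + n/3)
Q(v, X) = 6*X (Q(v, X) = X + 5*X = 6*X)
x = -6510405 (x = (6*(-37) + 2037)*(-2069 - 1518) = (-222 + 2037)*(-3587) = 1815*(-3587) = -6510405)
x/566 + l(21)/j(-45) = -6510405/566 + 21/(10 + (⅓)*(-45)) = -6510405*1/566 + 21/(10 - 15) = -6510405/566 + 21/(-5) = -6510405/566 + 21*(-⅕) = -6510405/566 - 21/5 = -32563911/2830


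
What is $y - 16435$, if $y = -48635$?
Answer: $-65070$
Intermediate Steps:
$y - 16435 = -48635 - 16435 = -65070$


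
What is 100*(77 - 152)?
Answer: -7500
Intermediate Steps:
100*(77 - 152) = 100*(-75) = -7500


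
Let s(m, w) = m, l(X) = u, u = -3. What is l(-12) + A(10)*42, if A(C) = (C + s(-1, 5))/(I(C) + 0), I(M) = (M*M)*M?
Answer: -1311/500 ≈ -2.6220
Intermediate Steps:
l(X) = -3
I(M) = M³ (I(M) = M²*M = M³)
A(C) = (-1 + C)/C³ (A(C) = (C - 1)/(C³ + 0) = (-1 + C)/(C³) = (-1 + C)/C³)
l(-12) + A(10)*42 = -3 + ((-1 + 10)/10³)*42 = -3 + ((1/1000)*9)*42 = -3 + (9/1000)*42 = -3 + 189/500 = -1311/500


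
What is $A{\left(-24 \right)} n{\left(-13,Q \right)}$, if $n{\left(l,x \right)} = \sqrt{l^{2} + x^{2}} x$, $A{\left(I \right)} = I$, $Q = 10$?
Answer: $- 240 \sqrt{269} \approx -3936.3$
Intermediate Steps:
$n{\left(l,x \right)} = x \sqrt{l^{2} + x^{2}}$
$A{\left(-24 \right)} n{\left(-13,Q \right)} = - 24 \cdot 10 \sqrt{\left(-13\right)^{2} + 10^{2}} = - 24 \cdot 10 \sqrt{169 + 100} = - 24 \cdot 10 \sqrt{269} = - 240 \sqrt{269}$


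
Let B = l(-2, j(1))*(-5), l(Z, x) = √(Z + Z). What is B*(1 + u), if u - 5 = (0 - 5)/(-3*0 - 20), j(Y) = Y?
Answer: -125*I/2 ≈ -62.5*I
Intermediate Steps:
l(Z, x) = √2*√Z (l(Z, x) = √(2*Z) = √2*√Z)
u = 21/4 (u = 5 + (0 - 5)/(-3*0 - 20) = 5 - 5/(0 - 20) = 5 - 5/(-20) = 5 - 5*(-1/20) = 5 + ¼ = 21/4 ≈ 5.2500)
B = -10*I (B = (√2*√(-2))*(-5) = (√2*(I*√2))*(-5) = (2*I)*(-5) = -10*I ≈ -10.0*I)
B*(1 + u) = (-10*I)*(1 + 21/4) = -10*I*(25/4) = -125*I/2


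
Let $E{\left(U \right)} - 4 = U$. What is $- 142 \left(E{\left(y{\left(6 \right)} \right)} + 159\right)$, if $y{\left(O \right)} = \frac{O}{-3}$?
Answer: $-22862$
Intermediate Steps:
$y{\left(O \right)} = - \frac{O}{3}$ ($y{\left(O \right)} = O \left(- \frac{1}{3}\right) = - \frac{O}{3}$)
$E{\left(U \right)} = 4 + U$
$- 142 \left(E{\left(y{\left(6 \right)} \right)} + 159\right) = - 142 \left(\left(4 - 2\right) + 159\right) = - 142 \left(2 + 159\right) = \left(-142\right) 161 = -22862$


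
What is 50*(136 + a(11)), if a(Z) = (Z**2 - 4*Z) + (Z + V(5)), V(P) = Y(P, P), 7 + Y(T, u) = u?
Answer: 11100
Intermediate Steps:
Y(T, u) = -7 + u
V(P) = -7 + P
a(Z) = -2 + Z**2 - 3*Z (a(Z) = (Z**2 - 4*Z) + (Z + (-7 + 5)) = (Z**2 - 4*Z) + (Z - 2) = (Z**2 - 4*Z) + (-2 + Z) = -2 + Z**2 - 3*Z)
50*(136 + a(11)) = 50*(136 + (-2 + 11**2 - 3*11)) = 50*(136 + (-2 + 121 - 33)) = 50*(136 + 86) = 50*222 = 11100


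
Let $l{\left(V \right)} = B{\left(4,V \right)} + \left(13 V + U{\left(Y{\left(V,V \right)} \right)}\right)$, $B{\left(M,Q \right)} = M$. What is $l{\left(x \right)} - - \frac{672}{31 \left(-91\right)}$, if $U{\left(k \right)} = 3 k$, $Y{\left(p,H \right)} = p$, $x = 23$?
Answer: $\frac{149820}{403} \approx 371.76$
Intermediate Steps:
$l{\left(V \right)} = 4 + 16 V$ ($l{\left(V \right)} = 4 + \left(13 V + 3 V\right) = 4 + 16 V$)
$l{\left(x \right)} - - \frac{672}{31 \left(-91\right)} = \left(4 + 16 \cdot 23\right) - - \frac{672}{31 \left(-91\right)} = \left(4 + 368\right) - - \frac{672}{-2821} = 372 - \left(-672\right) \left(- \frac{1}{2821}\right) = 372 - \frac{96}{403} = \frac{149820}{403}$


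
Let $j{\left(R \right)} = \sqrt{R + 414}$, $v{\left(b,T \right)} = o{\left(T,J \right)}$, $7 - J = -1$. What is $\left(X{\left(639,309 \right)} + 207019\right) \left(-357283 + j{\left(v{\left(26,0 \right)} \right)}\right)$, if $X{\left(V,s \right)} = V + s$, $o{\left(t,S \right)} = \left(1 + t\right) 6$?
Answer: $-74303073661 + 415934 \sqrt{105} \approx -7.4299 \cdot 10^{10}$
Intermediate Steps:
$J = 8$ ($J = 7 - -1 = 7 + 1 = 8$)
$o{\left(t,S \right)} = 6 + 6 t$
$v{\left(b,T \right)} = 6 + 6 T$
$j{\left(R \right)} = \sqrt{414 + R}$
$\left(X{\left(639,309 \right)} + 207019\right) \left(-357283 + j{\left(v{\left(26,0 \right)} \right)}\right) = \left(\left(639 + 309\right) + 207019\right) \left(-357283 + \sqrt{414 + \left(6 + 6 \cdot 0\right)}\right) = \left(948 + 207019\right) \left(-357283 + \sqrt{414 + \left(6 + 0\right)}\right) = 207967 \left(-357283 + \sqrt{414 + 6}\right) = 207967 \left(-357283 + \sqrt{420}\right) = 207967 \left(-357283 + 2 \sqrt{105}\right) = -74303073661 + 415934 \sqrt{105}$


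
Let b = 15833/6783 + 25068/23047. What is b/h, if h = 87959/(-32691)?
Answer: -18047165905/14190337511 ≈ -1.2718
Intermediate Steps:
b = 28154705/8227779 (b = 15833*(1/6783) + 25068*(1/23047) = 15833/6783 + 25068/23047 = 28154705/8227779 ≈ 3.4219)
h = -87959/32691 (h = 87959*(-1/32691) = -87959/32691 ≈ -2.6906)
b/h = 28154705/(8227779*(-87959/32691)) = (28154705/8227779)*(-32691/87959) = -18047165905/14190337511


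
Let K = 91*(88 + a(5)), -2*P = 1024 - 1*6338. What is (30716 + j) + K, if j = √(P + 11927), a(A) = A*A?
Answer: 40999 + 2*√3646 ≈ 41120.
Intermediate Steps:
P = 2657 (P = -(1024 - 1*6338)/2 = -(1024 - 6338)/2 = -½*(-5314) = 2657)
a(A) = A²
K = 10283 (K = 91*(88 + 5²) = 91*(88 + 25) = 91*113 = 10283)
j = 2*√3646 (j = √(2657 + 11927) = √14584 = 2*√3646 ≈ 120.76)
(30716 + j) + K = (30716 + 2*√3646) + 10283 = 40999 + 2*√3646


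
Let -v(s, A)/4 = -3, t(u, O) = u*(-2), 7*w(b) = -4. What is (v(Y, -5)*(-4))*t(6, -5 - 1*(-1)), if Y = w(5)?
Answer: 576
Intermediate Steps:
w(b) = -4/7 (w(b) = (1/7)*(-4) = -4/7)
Y = -4/7 ≈ -0.57143
t(u, O) = -2*u
v(s, A) = 12 (v(s, A) = -4*(-3) = 12)
(v(Y, -5)*(-4))*t(6, -5 - 1*(-1)) = (12*(-4))*(-2*6) = -48*(-12) = 576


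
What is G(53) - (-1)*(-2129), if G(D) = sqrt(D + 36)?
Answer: -2129 + sqrt(89) ≈ -2119.6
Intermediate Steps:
G(D) = sqrt(36 + D)
G(53) - (-1)*(-2129) = sqrt(36 + 53) - (-1)*(-2129) = sqrt(89) - 1*2129 = sqrt(89) - 2129 = -2129 + sqrt(89)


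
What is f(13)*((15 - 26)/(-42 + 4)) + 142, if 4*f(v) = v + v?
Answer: 10935/76 ≈ 143.88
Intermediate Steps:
f(v) = v/2 (f(v) = (v + v)/4 = (2*v)/4 = v/2)
f(13)*((15 - 26)/(-42 + 4)) + 142 = ((½)*13)*((15 - 26)/(-42 + 4)) + 142 = 13*(-11/(-38))/2 + 142 = 13*(-11*(-1/38))/2 + 142 = (13/2)*(11/38) + 142 = 143/76 + 142 = 10935/76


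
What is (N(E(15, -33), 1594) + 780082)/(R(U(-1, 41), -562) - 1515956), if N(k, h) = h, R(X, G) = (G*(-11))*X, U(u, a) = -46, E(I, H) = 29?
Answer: -195419/450082 ≈ -0.43419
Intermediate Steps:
R(X, G) = -11*G*X (R(X, G) = (-11*G)*X = -11*G*X)
(N(E(15, -33), 1594) + 780082)/(R(U(-1, 41), -562) - 1515956) = (1594 + 780082)/(-11*(-562)*(-46) - 1515956) = 781676/(-284372 - 1515956) = 781676/(-1800328) = 781676*(-1/1800328) = -195419/450082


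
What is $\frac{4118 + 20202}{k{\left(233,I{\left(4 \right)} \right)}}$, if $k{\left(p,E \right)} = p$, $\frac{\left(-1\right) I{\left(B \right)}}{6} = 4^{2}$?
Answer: $\frac{24320}{233} \approx 104.38$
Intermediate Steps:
$I{\left(B \right)} = -96$ ($I{\left(B \right)} = - 6 \cdot 4^{2} = \left(-6\right) 16 = -96$)
$\frac{4118 + 20202}{k{\left(233,I{\left(4 \right)} \right)}} = \frac{4118 + 20202}{233} = 24320 \cdot \frac{1}{233} = \frac{24320}{233}$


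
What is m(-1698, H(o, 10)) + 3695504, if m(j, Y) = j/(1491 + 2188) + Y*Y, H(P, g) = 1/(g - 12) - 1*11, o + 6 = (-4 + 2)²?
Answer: 192173061/52 ≈ 3.6956e+6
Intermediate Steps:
o = -2 (o = -6 + (-4 + 2)² = -6 + (-2)² = -6 + 4 = -2)
H(P, g) = -11 + 1/(-12 + g) (H(P, g) = 1/(-12 + g) - 11 = -11 + 1/(-12 + g))
m(j, Y) = Y² + j/3679 (m(j, Y) = j/3679 + Y² = Y² + j/3679)
m(-1698, H(o, 10)) + 3695504 = (((133 - 11*10)/(-12 + 10))² + (1/3679)*(-1698)) + 3695504 = (((133 - 110)/(-2))² - 6/13) + 3695504 = ((-½*23)² - 6/13) + 3695504 = ((-23/2)² - 6/13) + 3695504 = (529/4 - 6/13) + 3695504 = 6853/52 + 3695504 = 192173061/52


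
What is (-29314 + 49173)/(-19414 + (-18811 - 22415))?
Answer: -19859/60640 ≈ -0.32749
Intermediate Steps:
(-29314 + 49173)/(-19414 + (-18811 - 22415)) = 19859/(-19414 - 41226) = 19859/(-60640) = 19859*(-1/60640) = -19859/60640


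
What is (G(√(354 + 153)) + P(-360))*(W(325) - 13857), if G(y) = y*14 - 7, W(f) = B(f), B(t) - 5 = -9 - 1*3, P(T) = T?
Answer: 5088088 - 2523248*√3 ≈ 7.1769e+5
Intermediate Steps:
B(t) = -7 (B(t) = 5 + (-9 - 1*3) = 5 + (-9 - 3) = 5 - 12 = -7)
W(f) = -7
G(y) = -7 + 14*y (G(y) = 14*y - 7 = -7 + 14*y)
(G(√(354 + 153)) + P(-360))*(W(325) - 13857) = ((-7 + 14*√(354 + 153)) - 360)*(-7 - 13857) = ((-7 + 14*√507) - 360)*(-13864) = ((-7 + 14*(13*√3)) - 360)*(-13864) = ((-7 + 182*√3) - 360)*(-13864) = (-367 + 182*√3)*(-13864) = 5088088 - 2523248*√3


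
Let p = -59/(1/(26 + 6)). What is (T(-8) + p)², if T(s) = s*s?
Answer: 3326976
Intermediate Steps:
T(s) = s²
p = -1888 (p = -59/(1/32) = -59/1/32 = -59*32 = -1888)
(T(-8) + p)² = ((-8)² - 1888)² = (64 - 1888)² = (-1824)² = 3326976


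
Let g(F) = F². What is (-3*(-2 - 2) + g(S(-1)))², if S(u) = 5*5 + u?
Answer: 345744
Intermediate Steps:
S(u) = 25 + u
(-3*(-2 - 2) + g(S(-1)))² = (-3*(-2 - 2) + (25 - 1)²)² = (-3*(-4) + 24²)² = (12 + 576)² = 588² = 345744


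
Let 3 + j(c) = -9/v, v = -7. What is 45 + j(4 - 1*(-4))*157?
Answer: -1569/7 ≈ -224.14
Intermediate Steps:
j(c) = -12/7 (j(c) = -3 - 9/(-7) = -3 - 9*(-⅐) = -3 + 9/7 = -12/7)
45 + j(4 - 1*(-4))*157 = 45 - 12/7*157 = 45 - 1884/7 = -1569/7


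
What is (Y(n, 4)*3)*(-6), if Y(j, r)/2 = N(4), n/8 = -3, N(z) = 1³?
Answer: -36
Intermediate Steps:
N(z) = 1
n = -24 (n = 8*(-3) = -24)
Y(j, r) = 2 (Y(j, r) = 2*1 = 2)
(Y(n, 4)*3)*(-6) = (2*3)*(-6) = 6*(-6) = -36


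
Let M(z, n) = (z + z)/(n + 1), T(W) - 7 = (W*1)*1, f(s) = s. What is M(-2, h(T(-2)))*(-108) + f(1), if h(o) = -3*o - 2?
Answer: -26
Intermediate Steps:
T(W) = 7 + W (T(W) = 7 + (W*1)*1 = 7 + W*1 = 7 + W)
h(o) = -2 - 3*o
M(z, n) = 2*z/(1 + n) (M(z, n) = (2*z)/(1 + n) = 2*z/(1 + n))
M(-2, h(T(-2)))*(-108) + f(1) = (2*(-2)/(1 + (-2 - 3*(7 - 2))))*(-108) + 1 = (2*(-2)/(1 + (-2 - 3*5)))*(-108) + 1 = (2*(-2)/(1 + (-2 - 15)))*(-108) + 1 = (2*(-2)/(1 - 17))*(-108) + 1 = (2*(-2)/(-16))*(-108) + 1 = (2*(-2)*(-1/16))*(-108) + 1 = (¼)*(-108) + 1 = -27 + 1 = -26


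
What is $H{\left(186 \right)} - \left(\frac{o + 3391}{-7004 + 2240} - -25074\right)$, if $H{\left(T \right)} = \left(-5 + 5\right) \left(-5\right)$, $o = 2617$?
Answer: $- \frac{29861632}{1191} \approx -25073.0$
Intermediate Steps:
$H{\left(T \right)} = 0$ ($H{\left(T \right)} = 0 \left(-5\right) = 0$)
$H{\left(186 \right)} - \left(\frac{o + 3391}{-7004 + 2240} - -25074\right) = 0 - \left(\frac{2617 + 3391}{-7004 + 2240} - -25074\right) = 0 - \left(\frac{6008}{-4764} + 25074\right) = 0 - \left(6008 \left(- \frac{1}{4764}\right) + 25074\right) = 0 - \left(- \frac{1502}{1191} + 25074\right) = 0 - \frac{29861632}{1191} = - \frac{29861632}{1191}$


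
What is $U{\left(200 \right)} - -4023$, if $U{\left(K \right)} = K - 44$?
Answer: $4179$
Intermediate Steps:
$U{\left(K \right)} = -44 + K$
$U{\left(200 \right)} - -4023 = \left(-44 + 200\right) - -4023 = 156 + 4023 = 4179$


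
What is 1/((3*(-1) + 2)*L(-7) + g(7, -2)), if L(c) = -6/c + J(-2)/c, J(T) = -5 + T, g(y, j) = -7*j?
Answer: 7/85 ≈ 0.082353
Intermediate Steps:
L(c) = -13/c (L(c) = -6/c + (-5 - 2)/c = -6/c - 7/c = -13/c)
1/((3*(-1) + 2)*L(-7) + g(7, -2)) = 1/((3*(-1) + 2)*(-13/(-7)) - 7*(-2)) = 1/((-3 + 2)*(-13*(-⅐)) + 14) = 1/(-1*13/7 + 14) = 1/(-13/7 + 14) = 1/(85/7) = 7/85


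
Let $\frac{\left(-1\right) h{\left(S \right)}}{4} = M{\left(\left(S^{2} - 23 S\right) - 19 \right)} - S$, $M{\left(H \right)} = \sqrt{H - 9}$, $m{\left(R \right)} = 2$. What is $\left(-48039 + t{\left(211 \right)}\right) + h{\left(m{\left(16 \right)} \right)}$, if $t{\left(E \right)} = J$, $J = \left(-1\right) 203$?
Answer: $-48234 - 4 i \sqrt{70} \approx -48234.0 - 33.466 i$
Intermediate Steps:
$M{\left(H \right)} = \sqrt{-9 + H}$
$J = -203$
$t{\left(E \right)} = -203$
$h{\left(S \right)} = - 4 \sqrt{-28 + S^{2} - 23 S} + 4 S$ ($h{\left(S \right)} = - 4 \left(\sqrt{-9 - \left(19 - S^{2} + 23 S\right)} - S\right) = - 4 \left(\sqrt{-28 + S^{2} - 23 S} - S\right) = - 4 \sqrt{-28 + S^{2} - 23 S} + 4 S$)
$\left(-48039 + t{\left(211 \right)}\right) + h{\left(m{\left(16 \right)} \right)} = \left(-48039 - 203\right) + \left(- 4 \sqrt{-28 + 2^{2} - 46} + 4 \cdot 2\right) = -48242 + \left(- 4 \sqrt{-28 + 4 - 46} + 8\right) = -48242 + \left(- 4 \sqrt{-70} + 8\right) = -48242 + \left(- 4 i \sqrt{70} + 8\right) = -48242 + \left(8 - 4 i \sqrt{70}\right) = -48234 - 4 i \sqrt{70}$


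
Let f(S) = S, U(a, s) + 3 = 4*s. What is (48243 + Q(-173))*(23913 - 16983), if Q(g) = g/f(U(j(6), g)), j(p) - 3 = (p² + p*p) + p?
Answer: 46471274388/139 ≈ 3.3433e+8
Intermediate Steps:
j(p) = 3 + p + 2*p² (j(p) = 3 + ((p² + p*p) + p) = 3 + ((p² + p²) + p) = 3 + (2*p² + p) = 3 + (p + 2*p²) = 3 + p + 2*p²)
U(a, s) = -3 + 4*s
Q(g) = g/(-3 + 4*g)
(48243 + Q(-173))*(23913 - 16983) = (48243 - 173/(-3 + 4*(-173)))*(23913 - 16983) = (48243 - 173/(-3 - 692))*6930 = (48243 - 173/(-695))*6930 = (48243 - 173*(-1/695))*6930 = (48243 + 173/695)*6930 = (33529058/695)*6930 = 46471274388/139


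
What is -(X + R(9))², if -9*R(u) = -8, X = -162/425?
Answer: -3771364/14630625 ≈ -0.25777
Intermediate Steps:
X = -162/425 (X = -162*1/425 = -162/425 ≈ -0.38118)
R(u) = 8/9 (R(u) = -⅑*(-8) = 8/9)
-(X + R(9))² = -(-162/425 + 8/9)² = -(1942/3825)² = -1*3771364/14630625 = -3771364/14630625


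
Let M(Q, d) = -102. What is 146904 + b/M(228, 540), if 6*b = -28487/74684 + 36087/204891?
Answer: 50953231498893723/346847134064 ≈ 1.4690e+5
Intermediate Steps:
b = -349067601/10201386296 (b = (-28487/74684 + 36087/204891)/6 = (-28487*1/74684 + 36087*(1/204891))/6 = (-28487/74684 + 12029/68297)/6 = (1/6)*(-1047202803/5100693148) = -349067601/10201386296 ≈ -0.034218)
146904 + b/M(228, 540) = 146904 - 349067601/10201386296/(-102) = 146904 - 349067601/10201386296*(-1/102) = 146904 + 116355867/346847134064 = 50953231498893723/346847134064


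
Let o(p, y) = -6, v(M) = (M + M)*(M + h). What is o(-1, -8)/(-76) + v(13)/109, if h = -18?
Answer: -4613/4142 ≈ -1.1137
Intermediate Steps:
v(M) = 2*M*(-18 + M) (v(M) = (M + M)*(M - 18) = (2*M)*(-18 + M) = 2*M*(-18 + M))
o(-1, -8)/(-76) + v(13)/109 = -6/(-76) + (2*13*(-18 + 13))/109 = -6*(-1/76) + (2*13*(-5))*(1/109) = 3/38 - 130*1/109 = 3/38 - 130/109 = -4613/4142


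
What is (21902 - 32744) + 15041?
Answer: 4199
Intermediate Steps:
(21902 - 32744) + 15041 = -10842 + 15041 = 4199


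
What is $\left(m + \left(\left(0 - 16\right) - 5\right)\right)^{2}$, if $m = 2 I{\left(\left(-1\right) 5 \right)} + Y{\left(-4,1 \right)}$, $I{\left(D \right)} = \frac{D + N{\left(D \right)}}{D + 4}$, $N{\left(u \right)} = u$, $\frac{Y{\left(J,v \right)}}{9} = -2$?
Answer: $361$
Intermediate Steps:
$Y{\left(J,v \right)} = -18$ ($Y{\left(J,v \right)} = 9 \left(-2\right) = -18$)
$I{\left(D \right)} = \frac{2 D}{4 + D}$ ($I{\left(D \right)} = \frac{D + D}{D + 4} = \frac{2 D}{4 + D}$)
$m = 2$ ($m = 2 \frac{2 \left(\left(-1\right) 5\right)}{4 - 5} - 18 = 2 \cdot 2 \left(-5\right) \frac{1}{4 - 5} - 18 = 2 \cdot 2 \left(-5\right) \frac{1}{-1} - 18 = 2 \cdot 2 \left(-5\right) \left(-1\right) - 18 = 2 \cdot 10 - 18 = 20 - 18 = 2$)
$\left(m + \left(\left(0 - 16\right) - 5\right)\right)^{2} = \left(2 + \left(\left(0 - 16\right) - 5\right)\right)^{2} = \left(2 - 21\right)^{2} = \left(-19\right)^{2} = 361$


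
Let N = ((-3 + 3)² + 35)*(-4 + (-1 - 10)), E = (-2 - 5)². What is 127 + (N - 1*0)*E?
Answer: -25598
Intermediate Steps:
E = 49 (E = (-7)² = 49)
N = -525 (N = (0² + 35)*(-4 - 11) = (0 + 35)*(-15) = 35*(-15) = -525)
127 + (N - 1*0)*E = 127 + (-525 - 1*0)*49 = 127 + (-525 + 0)*49 = 127 - 525*49 = 127 - 25725 = -25598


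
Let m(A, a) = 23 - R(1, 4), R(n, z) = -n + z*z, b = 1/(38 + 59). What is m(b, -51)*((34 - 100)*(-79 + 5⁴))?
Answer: -288288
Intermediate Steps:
b = 1/97 ≈ 0.010309
R(n, z) = z² - n (R(n, z) = -n + z² = z² - n)
m(A, a) = 8 (m(A, a) = 23 - (4² - 1*1) = 23 - (16 - 1) = 23 - 1*15 = 23 - 15 = 8)
m(b, -51)*((34 - 100)*(-79 + 5⁴)) = 8*((34 - 100)*(-79 + 5⁴)) = 8*(-66*(-79 + 625)) = 8*(-66*546) = 8*(-36036) = -288288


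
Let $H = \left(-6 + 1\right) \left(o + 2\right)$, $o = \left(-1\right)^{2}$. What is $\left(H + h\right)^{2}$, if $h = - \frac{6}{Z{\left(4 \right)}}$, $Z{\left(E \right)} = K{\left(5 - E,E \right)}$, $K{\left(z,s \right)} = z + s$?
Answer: $\frac{6561}{25} \approx 262.44$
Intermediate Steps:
$K{\left(z,s \right)} = s + z$
$Z{\left(E \right)} = 5$ ($Z{\left(E \right)} = E - \left(-5 + E\right) = 5$)
$o = 1$
$H = -15$ ($H = \left(-6 + 1\right) \left(1 + 2\right) = \left(-5\right) 3 = -15$)
$h = - \frac{6}{5} \approx -1.2$
$\left(H + h\right)^{2} = \left(-15 - \frac{6}{5}\right)^{2} = \left(- \frac{81}{5}\right)^{2} = \frac{6561}{25}$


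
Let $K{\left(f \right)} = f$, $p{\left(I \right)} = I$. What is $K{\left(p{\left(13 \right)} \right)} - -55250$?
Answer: $55263$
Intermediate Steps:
$K{\left(p{\left(13 \right)} \right)} - -55250 = 13 - -55250 = 13 + 55250 = 55263$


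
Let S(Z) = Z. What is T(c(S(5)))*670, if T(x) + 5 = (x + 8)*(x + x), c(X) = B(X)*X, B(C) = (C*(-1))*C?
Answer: 19594150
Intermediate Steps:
B(C) = -C**2 (B(C) = (-C)*C = -C**2)
c(X) = -X**3 (c(X) = (-X**2)*X = -X**3)
T(x) = -5 + 2*x*(8 + x) (T(x) = -5 + (x + 8)*(x + x) = -5 + (8 + x)*(2*x) = -5 + 2*x*(8 + x))
T(c(S(5)))*670 = (-5 + 2*(-1*5**3)**2 + 16*(-1*5**3))*670 = (-5 + 2*(-1*125)**2 + 16*(-1*125))*670 = (-5 + 2*(-125)**2 + 16*(-125))*670 = (-5 + 2*15625 - 2000)*670 = (-5 + 31250 - 2000)*670 = 29245*670 = 19594150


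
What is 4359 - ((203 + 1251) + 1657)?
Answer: 1248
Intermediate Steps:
4359 - ((203 + 1251) + 1657) = 4359 - (1454 + 1657) = 4359 - 1*3111 = 4359 - 3111 = 1248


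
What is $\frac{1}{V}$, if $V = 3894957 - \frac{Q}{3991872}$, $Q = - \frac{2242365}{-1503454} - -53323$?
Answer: $\frac{353035054464}{1375056351914001577} \approx 2.5674 \cdot 10^{-7}$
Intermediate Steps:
$Q = \frac{80170920007}{1503454}$ ($Q = \left(-2242365\right) \left(- \frac{1}{1503454}\right) + 53323 = \frac{2242365}{1503454} + 53323 = \frac{80170920007}{1503454} \approx 53325.0$)
$V = \frac{1375056351914001577}{353035054464}$ ($V = 3894957 - \frac{80170920007}{1503454 \cdot 3991872} = 3894957 - \frac{80170920007}{1503454} \cdot \frac{1}{3991872} = 3894957 - \frac{4715936471}{353035054464} = \frac{1375056351914001577}{353035054464} \approx 3.895 \cdot 10^{6}$)
$\frac{1}{V} = \frac{1}{\frac{1375056351914001577}{353035054464}} = \frac{353035054464}{1375056351914001577}$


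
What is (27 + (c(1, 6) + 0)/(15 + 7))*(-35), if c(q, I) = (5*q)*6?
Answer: -10920/11 ≈ -992.73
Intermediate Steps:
c(q, I) = 30*q
(27 + (c(1, 6) + 0)/(15 + 7))*(-35) = (27 + (30*1 + 0)/(15 + 7))*(-35) = (27 + (30 + 0)/22)*(-35) = (27 + 30*(1/22))*(-35) = (27 + 15/11)*(-35) = (312/11)*(-35) = -10920/11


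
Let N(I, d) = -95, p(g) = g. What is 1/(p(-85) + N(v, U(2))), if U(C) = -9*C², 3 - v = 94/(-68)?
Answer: -1/180 ≈ -0.0055556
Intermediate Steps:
v = 149/34 (v = 3 - 94/(-68) = 3 - 94*(-1)/68 = 3 - 1*(-47/34) = 3 + 47/34 = 149/34 ≈ 4.3824)
1/(p(-85) + N(v, U(2))) = 1/(-85 - 95) = 1/(-180) = -1/180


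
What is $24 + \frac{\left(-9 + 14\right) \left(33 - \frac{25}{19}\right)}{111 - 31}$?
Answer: $\frac{3949}{152} \approx 25.98$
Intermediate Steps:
$24 + \frac{\left(-9 + 14\right) \left(33 - \frac{25}{19}\right)}{111 - 31} = 24 + \frac{5 \left(33 - \frac{25}{19}\right)}{80} = 24 + \frac{5 \cdot \frac{602}{19}}{80} = 24 + \frac{1}{80} \cdot \frac{3010}{19} = 24 + \frac{301}{152} = \frac{3949}{152}$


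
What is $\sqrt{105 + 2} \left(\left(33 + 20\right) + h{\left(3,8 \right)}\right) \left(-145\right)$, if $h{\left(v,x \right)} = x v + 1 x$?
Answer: $- 12325 \sqrt{107} \approx -1.2749 \cdot 10^{5}$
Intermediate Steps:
$h{\left(v,x \right)} = x + v x$ ($h{\left(v,x \right)} = v x + x = x + v x$)
$\sqrt{105 + 2} \left(\left(33 + 20\right) + h{\left(3,8 \right)}\right) \left(-145\right) = \sqrt{105 + 2} \left(\left(33 + 20\right) + 8 \left(1 + 3\right)\right) \left(-145\right) = \sqrt{107} \left(53 + 8 \cdot 4\right) \left(-145\right) = \sqrt{107} \left(53 + 32\right) \left(-145\right) = \sqrt{107} \cdot 85 \left(-145\right) = 85 \sqrt{107} \left(-145\right) = - 12325 \sqrt{107}$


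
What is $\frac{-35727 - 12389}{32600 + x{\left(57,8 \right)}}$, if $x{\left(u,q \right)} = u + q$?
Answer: $- \frac{48116}{32665} \approx -1.473$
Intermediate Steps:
$x{\left(u,q \right)} = q + u$
$\frac{-35727 - 12389}{32600 + x{\left(57,8 \right)}} = \frac{-35727 - 12389}{32600 + \left(8 + 57\right)} = - \frac{48116}{32600 + 65} = - \frac{48116}{32665}$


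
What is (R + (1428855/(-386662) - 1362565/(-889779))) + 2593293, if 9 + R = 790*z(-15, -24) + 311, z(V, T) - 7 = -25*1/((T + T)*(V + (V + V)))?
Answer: 32191515484912938535/12385574197128 ≈ 2.5991e+6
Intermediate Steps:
z(V, T) = 7 - 25/(6*T*V) (z(V, T) = 7 - 25*1/((T + T)*(V + (V + V))) = 7 - 25*1/(2*T*(V + 2*V)) = 7 - 25*1/(6*T*V) = 7 - 25/(6*T*V))
R = 1257737/216 (R = -9 + (790*(7 - 25/6/(-24*(-15))) + 311) = -9 + (790*(7 - 25/6*(-1/24)*(-1/15)) + 311) = -9 + (790*(7 - 5/432) + 311) = -9 + (790*(3019/432) + 311) = -9 + (1192505/216 + 311) = -9 + 1259681/216 = 1257737/216 ≈ 5822.9)
(R + (1428855/(-386662) - 1362565/(-889779))) + 2593293 = (1257737/216 + (1428855/(-386662) - 1362565/(-889779))) + 2593293 = (1257737/216 + (1428855*(-1/386662) - 1362565*(-1/889779))) + 2593293 = (1257737/216 + (-1428855/386662 + 1362565/889779)) + 2593293 = (1257737/216 - 744513065015/344043727698) + 2593293 = 72092618520276031/12385574197128 + 2593293 = 32191515484912938535/12385574197128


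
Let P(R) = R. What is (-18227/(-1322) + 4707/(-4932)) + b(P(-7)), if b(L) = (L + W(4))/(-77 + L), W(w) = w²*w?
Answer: 15409441/1267798 ≈ 12.154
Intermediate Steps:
W(w) = w³
b(L) = (64 + L)/(-77 + L) (b(L) = (L + 4³)/(-77 + L) = (L + 64)/(-77 + L) = (64 + L)/(-77 + L))
(-18227/(-1322) + 4707/(-4932)) + b(P(-7)) = (-18227/(-1322) + 4707/(-4932)) + (64 - 7)/(-77 - 7) = (-18227*(-1/1322) + 4707*(-1/4932)) + 57/(-84) = (18227/1322 - 523/548) - 1/84*57 = 4648495/362228 - 19/28 = 15409441/1267798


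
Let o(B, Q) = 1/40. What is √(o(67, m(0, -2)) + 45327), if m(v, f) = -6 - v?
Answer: √18130810/20 ≈ 212.90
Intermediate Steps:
o(B, Q) = 1/40
√(o(67, m(0, -2)) + 45327) = √(1/40 + 45327) = √(1813081/40) = √18130810/20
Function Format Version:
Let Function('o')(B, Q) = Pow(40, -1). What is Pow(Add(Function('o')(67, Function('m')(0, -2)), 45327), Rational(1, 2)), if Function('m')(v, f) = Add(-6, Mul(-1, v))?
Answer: Mul(Rational(1, 20), Pow(18130810, Rational(1, 2))) ≈ 212.90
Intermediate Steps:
Function('o')(B, Q) = Rational(1, 40)
Pow(Add(Function('o')(67, Function('m')(0, -2)), 45327), Rational(1, 2)) = Pow(Add(Rational(1, 40), 45327), Rational(1, 2)) = Pow(Rational(1813081, 40), Rational(1, 2)) = Mul(Rational(1, 20), Pow(18130810, Rational(1, 2)))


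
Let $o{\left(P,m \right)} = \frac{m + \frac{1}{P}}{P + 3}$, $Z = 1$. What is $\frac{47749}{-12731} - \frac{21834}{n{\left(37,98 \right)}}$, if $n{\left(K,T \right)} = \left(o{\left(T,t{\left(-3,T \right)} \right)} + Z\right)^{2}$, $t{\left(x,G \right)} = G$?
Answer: $- \frac{3027873719558773}{538050265731} \approx -5627.5$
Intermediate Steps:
$o{\left(P,m \right)} = \frac{m + \frac{1}{P}}{3 + P}$
$n{\left(K,T \right)} = \left(1 + \frac{1 + T^{2}}{T \left(3 + T\right)}\right)^{2}$ ($n{\left(K,T \right)} = \left(\frac{1 + T T}{T \left(3 + T\right)} + 1\right)^{2} = \left(\frac{1 + T^{2}}{T \left(3 + T\right)} + 1\right)^{2} = \left(1 + \frac{1 + T^{2}}{T \left(3 + T\right)}\right)^{2}$)
$\frac{47749}{-12731} - \frac{21834}{n{\left(37,98 \right)}} = \frac{47749}{-12731} - \frac{21834}{\frac{1}{9604} \frac{1}{\left(3 + 98\right)^{2}} \left(1 + 98^{2} + 98 \left(3 + 98\right)\right)^{2}} = 47749 \left(- \frac{1}{12731}\right) - \frac{21834}{\frac{1}{9604} \cdot \frac{1}{10201} \left(1 + 9604 + 98 \cdot 101\right)^{2}} = - \frac{47749}{12731} - \frac{21834}{\frac{1}{9604} \cdot \frac{1}{10201} \left(1 + 9604 + 9898\right)^{2}} = - \frac{47749}{12731} - \frac{21834}{\frac{1}{9604} \cdot \frac{1}{10201} \cdot 19503^{2}} = - \frac{47749}{12731} - \frac{21834}{\frac{1}{9604} \cdot \frac{1}{10201} \cdot 380367009} = - \frac{47749}{12731} - \frac{21834}{\frac{380367009}{97970404}} = - \frac{47749}{12731} - \frac{237676200104}{42263001} = - \frac{3027873719558773}{538050265731}$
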